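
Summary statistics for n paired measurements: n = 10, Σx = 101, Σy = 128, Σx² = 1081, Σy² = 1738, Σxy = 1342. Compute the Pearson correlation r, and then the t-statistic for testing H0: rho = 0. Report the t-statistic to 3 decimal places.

Numerator: nΣxy − (Σx)(Σy) = 10·1342 − (101)(128) = 492
Denominator: √[(nΣx²−(Σx)²)(nΣy²−(Σy)²)]
  nΣx²−(Σx)² = 10·1081 − 10201 = 609;  nΣy²−(Σy)² = 10·1738 − 16384 = 996
  √(609·996) = √606564 = 778.8222
r = 492 / 778.8222 = 0.6317
t = r·√(n−2)/√(1−r²) = 0.6317·√8 / √(1−0.399045) = 1.786717 / 0.775213 = 2.305

2.305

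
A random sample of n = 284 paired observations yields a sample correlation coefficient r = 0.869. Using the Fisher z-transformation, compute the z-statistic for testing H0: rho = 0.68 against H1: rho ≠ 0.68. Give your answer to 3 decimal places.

8.379

Fisher z: atanh(0.869) = 1.328981, atanh(0.68) = 0.829114
z = (z_r − z_0)·√(n−3) = (1.328981 − 0.829114)·√281 = 0.499867 · 16.763055 = 8.379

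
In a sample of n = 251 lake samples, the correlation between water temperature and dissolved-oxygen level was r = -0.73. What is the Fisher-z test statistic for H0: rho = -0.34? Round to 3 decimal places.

-9.049

z_r = atanh(-0.73) = -0.928727,  z_0 = atanh(-0.34) = -0.354093
SE = 1/√(n−3) = 1/√248 = 0.063500
z = (z_r − z_0)/SE = (-0.928727 − (-0.354093)) / 0.063500 = -0.574634 / 0.063500 = -9.049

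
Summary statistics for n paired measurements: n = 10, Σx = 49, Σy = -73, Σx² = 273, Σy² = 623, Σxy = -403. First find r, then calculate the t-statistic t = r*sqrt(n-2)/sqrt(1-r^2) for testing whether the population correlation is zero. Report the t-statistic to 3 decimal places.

-4.242

Numerator: nΣxy − (Σx)(Σy) = 10·(-403) − (49)(-73) = -453
Denominator: √[(nΣx²−(Σx)²)(nΣy²−(Σy)²)]
  nΣx²−(Σx)² = 10·273 − 2401 = 329;  nΣy²−(Σy)² = 10·623 − 5329 = 901
  √(329·901) = √296429 = 544.4529
r = -453 / 544.4529 = -0.8320
t = r·√(n−2)/√(1−r²) = -0.8320·√8 / √(1−0.692224) = -2.353251 / 0.554776 = -4.242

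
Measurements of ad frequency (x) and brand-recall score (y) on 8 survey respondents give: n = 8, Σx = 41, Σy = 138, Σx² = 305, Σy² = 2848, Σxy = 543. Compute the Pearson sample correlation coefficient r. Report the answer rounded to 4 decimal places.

Numerator: nΣxy − (Σx)(Σy) = 8·543 − (41)(138) = -1314
Denominator: √[(nΣx²−(Σx)²)(nΣy²−(Σy)²)]
  nΣx²−(Σx)² = 8·305 − 1681 = 759;  nΣy²−(Σy)² = 8·2848 − 19044 = 3740
  √(759·3740) = √2838660 = 1684.8323
r = -1314 / 1684.8323 = -0.7799

-0.7799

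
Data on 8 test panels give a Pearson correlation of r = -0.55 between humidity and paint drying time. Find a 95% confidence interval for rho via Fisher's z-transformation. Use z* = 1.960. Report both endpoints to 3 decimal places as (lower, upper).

z_r = atanh(-0.55) = -0.618381;  SE = 1/√(n−3) = 1/√5 = 0.447214
z-limits: -0.618381 ± 1.960·0.447214 = -0.618381 ± 0.876539 = [-1.494920, 0.258158]
ρ-limits: (tanh -1.494920, tanh 0.258158) = (-0.904, 0.253)

(-0.904, 0.253)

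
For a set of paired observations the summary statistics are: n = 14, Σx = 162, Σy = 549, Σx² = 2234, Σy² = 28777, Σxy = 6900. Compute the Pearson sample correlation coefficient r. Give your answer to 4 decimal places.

0.3391

S_xy = nΣxy − ΣxΣy = 14·6900 − 162·549 = 96600 − 88938 = 7662
S_xx = nΣx² − (Σx)² = 14·2234 − 162² = 31276 − 26244 = 5032
S_yy = nΣy² − (Σy)² = 14·28777 − 549² = 402878 − 301401 = 101477
r = S_xy / √(S_xx·S_yy) = 7662 / √(5032·101477) = 7662 / √510632264 = 7662 / 22597.1738 = 0.3391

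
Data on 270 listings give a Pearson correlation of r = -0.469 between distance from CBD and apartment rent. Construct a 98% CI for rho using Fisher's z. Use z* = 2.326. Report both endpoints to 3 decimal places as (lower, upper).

(-0.572, -0.351)

z_r = atanh(-0.469) = -0.508788;  SE = 1/√(n−3) = 1/√267 = 0.061199
z-limits: -0.508788 ± 2.326·0.061199 = -0.508788 ± 0.142349 = [-0.651137, -0.366439]
ρ-limits: (tanh -0.651137, tanh -0.366439) = (-0.572, -0.351)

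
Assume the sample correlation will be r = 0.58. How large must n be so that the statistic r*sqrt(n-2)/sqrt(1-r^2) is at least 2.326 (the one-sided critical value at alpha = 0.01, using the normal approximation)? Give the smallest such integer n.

r√(n−2)/√(1−r²) ≥ 2.326  ⇔  n−2 ≥ (2.326)²·(1−r²)/r²
(1−r²)/r² = (1−0.3364)/0.3364 = 1.9727
n ≥ 2 + 5.410276·1.9727 = 2 + 10.6729 = 12.6729
⌈12.6729⌉ = 13

13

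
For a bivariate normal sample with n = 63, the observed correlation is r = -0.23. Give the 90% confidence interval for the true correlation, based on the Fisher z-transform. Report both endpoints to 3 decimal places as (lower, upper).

z_r = atanh(-0.23) = -0.234189;  SE = 1/√(n−3) = 1/√60 = 0.129099
z-limits: -0.234189 ± 1.645·0.129099 = -0.234189 ± 0.212368 = [-0.446557, -0.021821]
ρ-limits: (tanh -0.446557, tanh -0.021821) = (-0.419, -0.022)

(-0.419, -0.022)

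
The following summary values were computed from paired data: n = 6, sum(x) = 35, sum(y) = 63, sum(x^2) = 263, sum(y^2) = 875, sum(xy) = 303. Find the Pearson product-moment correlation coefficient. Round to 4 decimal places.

-0.5755

Numerator: nΣxy − (Σx)(Σy) = 6·303 − (35)(63) = -387
Denominator: √[(nΣx²−(Σx)²)(nΣy²−(Σy)²)]
  nΣx²−(Σx)² = 6·263 − 1225 = 353;  nΣy²−(Σy)² = 6·875 − 3969 = 1281
  √(353·1281) = √452193 = 672.4530
r = -387 / 672.4530 = -0.5755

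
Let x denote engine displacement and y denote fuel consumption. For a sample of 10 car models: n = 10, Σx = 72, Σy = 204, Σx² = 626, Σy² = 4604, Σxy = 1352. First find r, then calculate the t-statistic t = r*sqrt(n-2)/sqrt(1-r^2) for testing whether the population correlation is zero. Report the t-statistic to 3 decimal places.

Numerator: nΣxy − (Σx)(Σy) = 10·1352 − (72)(204) = -1168
Denominator: √[(nΣx²−(Σx)²)(nΣy²−(Σy)²)]
  nΣx²−(Σx)² = 10·626 − 5184 = 1076;  nΣy²−(Σy)² = 10·4604 − 41616 = 4424
  √(1076·4424) = √4760224 = 2181.7938
r = -1168 / 2181.7938 = -0.5353
t = r·√(n−2)/√(1−r²) = -0.5353·√8 / √(1−0.286546) = -1.514057 / 0.844662 = -1.793

-1.793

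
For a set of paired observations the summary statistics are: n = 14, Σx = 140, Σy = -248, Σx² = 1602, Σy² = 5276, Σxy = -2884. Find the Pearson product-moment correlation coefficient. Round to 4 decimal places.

-0.9567

Numerator: nΣxy − (Σx)(Σy) = 14·(-2884) − (140)(-248) = -5656
Denominator: √[(nΣx²−(Σx)²)(nΣy²−(Σy)²)]
  nΣx²−(Σx)² = 14·1602 − 19600 = 2828;  nΣy²−(Σy)² = 14·5276 − 61504 = 12360
  √(2828·12360) = √34954080 = 5912.1976
r = -5656 / 5912.1976 = -0.9567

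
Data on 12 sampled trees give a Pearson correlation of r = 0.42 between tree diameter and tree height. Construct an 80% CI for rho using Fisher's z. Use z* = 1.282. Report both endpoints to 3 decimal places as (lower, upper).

(0.020, 0.704)

z_r = atanh(0.42) = 0.447692;  SE = 1/√(n−3) = 1/√9 = 0.333333
z-limits: 0.447692 ± 1.282·0.333333 = 0.447692 ± 0.427333 = [0.020359, 0.875025]
ρ-limits: (tanh 0.020359, tanh 0.875025) = (0.020, 0.704)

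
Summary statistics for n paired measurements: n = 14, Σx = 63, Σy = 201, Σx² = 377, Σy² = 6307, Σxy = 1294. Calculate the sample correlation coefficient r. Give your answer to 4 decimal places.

S_xy = nΣxy − ΣxΣy = 14·1294 − 63·201 = 18116 − 12663 = 5453
S_xx = nΣx² − (Σx)² = 14·377 − 63² = 5278 − 3969 = 1309
S_yy = nΣy² − (Σy)² = 14·6307 − 201² = 88298 − 40401 = 47897
r = S_xy / √(S_xx·S_yy) = 5453 / √(1309·47897) = 5453 / √62697173 = 5453 / 7918.1546 = 0.6887

0.6887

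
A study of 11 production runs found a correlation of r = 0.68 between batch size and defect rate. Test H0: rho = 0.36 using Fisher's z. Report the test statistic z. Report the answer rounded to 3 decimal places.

z_r = atanh(0.68) = 0.829114,  z_0 = atanh(0.36) = 0.376886
SE = 1/√(n−3) = 1/√8 = 0.353553
z = (z_r − z_0)/SE = (0.829114 − 0.376886) / 0.353553 = 0.452228 / 0.353553 = 1.279

1.279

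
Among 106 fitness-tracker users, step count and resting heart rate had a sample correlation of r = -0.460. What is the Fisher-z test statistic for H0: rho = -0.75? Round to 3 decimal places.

Fisher z: atanh(-0.460) = -0.497311, atanh(-0.75) = -0.972955
z = (z_r − z_0)·√(n−3) = (-0.497311 − (-0.972955))·√103 = 0.475644 · 10.148892 = 4.827

4.827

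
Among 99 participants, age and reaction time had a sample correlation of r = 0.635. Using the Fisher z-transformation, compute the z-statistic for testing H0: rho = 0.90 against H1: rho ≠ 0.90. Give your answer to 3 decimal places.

-7.079

Fisher z: atanh(0.635) = 0.749750, atanh(0.90) = 1.472219
z = (z_r − z_0)·√(n−3) = (0.749750 − 1.472219)·√96 = -0.722469 · 9.797959 = -7.079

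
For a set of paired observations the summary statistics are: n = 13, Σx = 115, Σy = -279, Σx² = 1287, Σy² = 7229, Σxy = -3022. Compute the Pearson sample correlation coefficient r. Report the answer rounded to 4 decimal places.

Numerator: nΣxy − (Σx)(Σy) = 13·(-3022) − (115)(-279) = -7201
Denominator: √[(nΣx²−(Σx)²)(nΣy²−(Σy)²)]
  nΣx²−(Σx)² = 13·1287 − 13225 = 3506;  nΣy²−(Σy)² = 13·7229 − 77841 = 16136
  √(3506·16136) = √56572816 = 7521.4903
r = -7201 / 7521.4903 = -0.9574

-0.9574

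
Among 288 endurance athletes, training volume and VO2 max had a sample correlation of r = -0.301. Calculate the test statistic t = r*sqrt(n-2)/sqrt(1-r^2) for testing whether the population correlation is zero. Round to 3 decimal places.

-5.338

t = r·√(n−2) / √(1−r²) with r = -0.301, n = 288
  = -0.301·√286 / √(1 − 0.090601)
  = -0.301·16.911535 / 0.953624
  = -5.090372 / 0.953624 = -5.338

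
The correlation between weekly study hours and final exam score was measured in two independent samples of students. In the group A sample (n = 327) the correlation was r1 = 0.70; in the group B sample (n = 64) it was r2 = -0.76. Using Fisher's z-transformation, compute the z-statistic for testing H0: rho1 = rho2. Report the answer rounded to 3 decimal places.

z1 = atanh(0.70) = 0.867301,  z2 = atanh(-0.76) = -0.996215
SE = √(1/(n1−3) + 1/(n2−3)) = √(1/324 + 1/61) = √(0.0030864 + 0.0163934) = √0.0194798 = 0.139570
z = (z1 − z2)/SE = (0.867301 − (-0.996215)) / 0.139570 = 1.863516 / 0.139570 = 13.352

13.352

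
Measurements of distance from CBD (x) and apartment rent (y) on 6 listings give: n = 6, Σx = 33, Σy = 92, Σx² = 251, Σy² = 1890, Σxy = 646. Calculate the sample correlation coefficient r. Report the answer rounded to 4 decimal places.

0.7670

S_xy = nΣxy − ΣxΣy = 6·646 − 33·92 = 3876 − 3036 = 840
S_xx = nΣx² − (Σx)² = 6·251 − 33² = 1506 − 1089 = 417
S_yy = nΣy² − (Σy)² = 6·1890 − 92² = 11340 − 8464 = 2876
r = S_xy / √(S_xx·S_yy) = 840 / √(417·2876) = 840 / √1199292 = 840 / 1095.1219 = 0.7670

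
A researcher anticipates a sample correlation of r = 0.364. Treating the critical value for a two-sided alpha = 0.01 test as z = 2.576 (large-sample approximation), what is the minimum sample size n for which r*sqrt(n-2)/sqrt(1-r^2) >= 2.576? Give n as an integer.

r√(n−2)/√(1−r²) ≥ 2.576  ⇔  n−2 ≥ (2.576)²·(1−r²)/r²
(1−r²)/r² = (1−0.132496)/0.132496 = 6.5474
n ≥ 2 + 6.635776·6.5474 = 2 + 43.4471 = 45.4471
⌈45.4471⌉ = 46

46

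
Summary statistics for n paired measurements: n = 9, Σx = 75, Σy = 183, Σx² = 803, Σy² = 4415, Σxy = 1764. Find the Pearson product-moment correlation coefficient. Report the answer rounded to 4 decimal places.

Numerator: nΣxy − (Σx)(Σy) = 9·1764 − (75)(183) = 2151
Denominator: √[(nΣx²−(Σx)²)(nΣy²−(Σy)²)]
  nΣx²−(Σx)² = 9·803 − 5625 = 1602;  nΣy²−(Σy)² = 9·4415 − 33489 = 6246
  √(1602·6246) = √10006092 = 3163.2407
r = 2151 / 3163.2407 = 0.6800

0.6800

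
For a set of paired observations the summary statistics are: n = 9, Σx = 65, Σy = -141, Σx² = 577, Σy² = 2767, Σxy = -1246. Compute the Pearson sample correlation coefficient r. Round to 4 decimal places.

Numerator: nΣxy − (Σx)(Σy) = 9·(-1246) − (65)(-141) = -2049
Denominator: √[(nΣx²−(Σx)²)(nΣy²−(Σy)²)]
  nΣx²−(Σx)² = 9·577 − 4225 = 968;  nΣy²−(Σy)² = 9·2767 − 19881 = 5022
  √(968·5022) = √4861296 = 2204.8347
r = -2049 / 2204.8347 = -0.9293

-0.9293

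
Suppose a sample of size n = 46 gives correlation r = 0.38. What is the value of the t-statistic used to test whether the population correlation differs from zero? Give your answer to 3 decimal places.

t = r·√(n−2) / √(1−r²) with r = 0.38, n = 46
  = 0.38·√44 / √(1 − 0.1444)
  = 0.38·6.633250 / 0.924986
  = 2.520635 / 0.924986 = 2.725

2.725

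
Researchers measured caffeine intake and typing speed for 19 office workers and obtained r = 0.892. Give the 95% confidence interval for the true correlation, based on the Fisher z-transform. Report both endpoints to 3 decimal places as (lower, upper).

z_r = atanh(0.892) = 1.431629;  SE = 1/√(n−3) = 1/√16 = 0.250000
z-limits: 1.431629 ± 1.960·0.250000 = 1.431629 ± 0.490000 = [0.941629, 1.921629]
ρ-limits: (tanh 0.941629, tanh 1.921629) = (0.736, 0.958)

(0.736, 0.958)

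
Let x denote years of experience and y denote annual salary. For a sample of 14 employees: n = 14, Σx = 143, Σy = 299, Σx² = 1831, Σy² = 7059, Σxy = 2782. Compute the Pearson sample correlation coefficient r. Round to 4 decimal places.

S_xy = nΣxy − ΣxΣy = 14·2782 − 143·299 = 38948 − 42757 = -3809
S_xx = nΣx² − (Σx)² = 14·1831 − 143² = 25634 − 20449 = 5185
S_yy = nΣy² − (Σy)² = 14·7059 − 299² = 98826 − 89401 = 9425
r = S_xy / √(S_xx·S_yy) = -3809 / √(5185·9425) = -3809 / √48868625 = -3809 / 6990.6098 = -0.5449

-0.5449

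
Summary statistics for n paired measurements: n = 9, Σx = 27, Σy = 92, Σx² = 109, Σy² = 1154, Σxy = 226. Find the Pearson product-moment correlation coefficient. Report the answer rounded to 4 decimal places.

Numerator: nΣxy − (Σx)(Σy) = 9·226 − (27)(92) = -450
Denominator: √[(nΣx²−(Σx)²)(nΣy²−(Σy)²)]
  nΣx²−(Σx)² = 9·109 − 729 = 252;  nΣy²−(Σy)² = 9·1154 − 8464 = 1922
  √(252·1922) = √484344 = 695.9483
r = -450 / 695.9483 = -0.6466

-0.6466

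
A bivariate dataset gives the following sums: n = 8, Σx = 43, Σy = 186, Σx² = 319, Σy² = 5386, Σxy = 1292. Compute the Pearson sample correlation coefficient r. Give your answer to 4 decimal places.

0.9569

Numerator: nΣxy − (Σx)(Σy) = 8·1292 − (43)(186) = 2338
Denominator: √[(nΣx²−(Σx)²)(nΣy²−(Σy)²)]
  nΣx²−(Σx)² = 8·319 − 1849 = 703;  nΣy²−(Σy)² = 8·5386 − 34596 = 8492
  √(703·8492) = √5969876 = 2443.3330
r = 2338 / 2443.3330 = 0.9569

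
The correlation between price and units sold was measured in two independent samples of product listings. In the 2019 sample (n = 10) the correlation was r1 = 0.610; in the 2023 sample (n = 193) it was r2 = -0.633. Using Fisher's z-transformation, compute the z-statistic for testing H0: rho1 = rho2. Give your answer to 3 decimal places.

3.781

Fisher z-transforms: z1 = atanh(0.610) = 0.708921, z2 = atanh(-0.633) = -0.746406; difference d = 1.455327
Var(d) = 1/7 + 1/190 = 0.1428571 + 0.0052632 = 0.1481203
z = d/√Var(d) = 1.455327 / √0.1481203 = 1.455327 / 0.384864 = 3.781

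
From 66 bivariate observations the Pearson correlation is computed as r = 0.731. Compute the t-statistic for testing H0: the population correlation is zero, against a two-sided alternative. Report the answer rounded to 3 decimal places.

t = r·√(n−2) / √(1−r²) with r = 0.731, n = 66
  = 0.731·√64 / √(1 − 0.534361)
  = 0.731·8.000000 / 0.682377
  = 5.848000 / 0.682377 = 8.570

8.570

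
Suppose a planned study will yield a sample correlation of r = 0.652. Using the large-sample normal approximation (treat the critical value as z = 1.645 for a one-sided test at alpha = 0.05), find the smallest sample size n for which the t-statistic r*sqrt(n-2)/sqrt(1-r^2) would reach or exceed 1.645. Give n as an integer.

r√(n−2)/√(1−r²) ≥ 1.645  ⇔  n−2 ≥ (1.645)²·(1−r²)/r²
(1−r²)/r² = (1−0.425104)/0.425104 = 1.3524
n ≥ 2 + 2.706025·1.3524 = 2 + 3.6596 = 5.6596
⌈5.6596⌉ = 6

6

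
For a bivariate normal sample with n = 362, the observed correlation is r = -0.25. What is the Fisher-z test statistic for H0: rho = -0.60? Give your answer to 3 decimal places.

Fisher z: atanh(-0.25) = -0.255413, atanh(-0.60) = -0.693147
z = (z_r − z_0)·√(n−3) = (-0.255413 − (-0.693147))·√359 = 0.437734 · 18.947295 = 8.294

8.294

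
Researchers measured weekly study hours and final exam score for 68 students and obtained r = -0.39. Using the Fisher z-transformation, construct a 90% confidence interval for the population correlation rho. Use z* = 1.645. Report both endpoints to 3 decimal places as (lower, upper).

(-0.548, -0.205)

Fisher z: z_r = atanh(r) = ½·ln((1+(-0.39))/(1−(-0.39))) = -0.411800
SE(z) = 1/√(n−3) = 1/√65 = 0.124035
90% ⇒ z* = 1.645; margin = 1.645·0.124035 = 0.204038
CI on z-scale: (-0.615838, -0.207762)
Back-transform: tanh(-0.615838) = -0.548224, tanh(-0.207762) = -0.204823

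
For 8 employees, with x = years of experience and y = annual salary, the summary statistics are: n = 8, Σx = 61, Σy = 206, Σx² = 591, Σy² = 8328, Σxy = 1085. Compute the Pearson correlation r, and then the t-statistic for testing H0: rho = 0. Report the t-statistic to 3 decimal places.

Numerator: nΣxy − (Σx)(Σy) = 8·1085 − (61)(206) = -3886
Denominator: √[(nΣx²−(Σx)²)(nΣy²−(Σy)²)]
  nΣx²−(Σx)² = 8·591 − 3721 = 1007;  nΣy²−(Σy)² = 8·8328 − 42436 = 24188
  √(1007·24188) = √24357316 = 4935.3132
r = -3886 / 4935.3132 = -0.7874
t = r·√(n−2)/√(1−r²) = -0.7874·√6 / √(1−0.619999) = -1.928728 / 0.616442 = -3.129

-3.129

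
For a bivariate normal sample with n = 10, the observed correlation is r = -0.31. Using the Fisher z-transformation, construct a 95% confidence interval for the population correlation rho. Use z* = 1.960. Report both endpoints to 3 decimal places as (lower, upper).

Fisher z: z_r = atanh(r) = ½·ln((1+(-0.31))/(1−(-0.31))) = -0.320545
SE(z) = 1/√(n−3) = 1/√7 = 0.377964
95% ⇒ z* = 1.960; margin = 1.960·0.377964 = 0.740809
CI on z-scale: (-1.061354, 0.420264)
Back-transform: tanh(-1.061354) = -0.786182, tanh(0.420264) = 0.397153

(-0.786, 0.397)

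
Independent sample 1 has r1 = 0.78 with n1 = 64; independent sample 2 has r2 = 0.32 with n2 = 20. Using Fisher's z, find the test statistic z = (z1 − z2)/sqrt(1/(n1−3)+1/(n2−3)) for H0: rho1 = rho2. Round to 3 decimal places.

2.602

Fisher z-transforms: z1 = atanh(0.78) = 1.045371, z2 = atanh(0.32) = 0.331647; difference d = 0.713724
Var(d) = 1/61 + 1/17 = 0.0163934 + 0.0588235 = 0.0752169
z = d/√Var(d) = 0.713724 / √0.0752169 = 0.713724 / 0.274257 = 2.602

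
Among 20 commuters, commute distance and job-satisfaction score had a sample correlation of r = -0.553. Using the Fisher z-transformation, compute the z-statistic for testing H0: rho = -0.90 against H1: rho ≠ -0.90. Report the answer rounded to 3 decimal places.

Fisher z: atanh(-0.553) = -0.622693, atanh(-0.90) = -1.472219
z = (z_r − z_0)·√(n−3) = (-0.622693 − (-1.472219))·√17 = 0.849526 · 4.123106 = 3.503

3.503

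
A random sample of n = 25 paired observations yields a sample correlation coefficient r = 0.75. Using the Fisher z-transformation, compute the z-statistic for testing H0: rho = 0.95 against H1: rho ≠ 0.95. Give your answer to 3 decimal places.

-4.028

z_r = atanh(0.75) = 0.972955,  z_0 = atanh(0.95) = 1.831781
SE = 1/√(n−3) = 1/√22 = 0.213201
z = (z_r − z_0)/SE = (0.972955 − 1.831781) / 0.213201 = -0.858826 / 0.213201 = -4.028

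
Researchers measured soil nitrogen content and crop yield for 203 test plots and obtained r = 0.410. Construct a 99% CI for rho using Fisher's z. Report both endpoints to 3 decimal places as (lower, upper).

z_r = atanh(0.410) = 0.435611;  SE = 1/√(n−3) = 1/√200 = 0.070711
z-limits: 0.435611 ± 2.576·0.070711 = 0.435611 ± 0.182152 = [0.253459, 0.617763]
ρ-limits: (tanh 0.253459, tanh 0.617763) = (0.248, 0.550)

(0.248, 0.550)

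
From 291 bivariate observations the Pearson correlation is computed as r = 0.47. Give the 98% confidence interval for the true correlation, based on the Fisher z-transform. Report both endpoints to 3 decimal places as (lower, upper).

(0.357, 0.570)

Fisher z: z_r = atanh(r) = ½·ln((1+0.47)/(1−0.47)) = 0.510070
SE(z) = 1/√(n−3) = 1/√288 = 0.058926
98% ⇒ z* = 2.326; margin = 2.326·0.058926 = 0.137062
CI on z-scale: (0.373008, 0.647132)
Back-transform: tanh(0.373008) = 0.356620, tanh(0.647132) = 0.569736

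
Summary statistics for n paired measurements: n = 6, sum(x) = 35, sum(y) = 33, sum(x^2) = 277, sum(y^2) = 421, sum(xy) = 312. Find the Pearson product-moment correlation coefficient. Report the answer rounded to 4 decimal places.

0.9048

Numerator: nΣxy − (Σx)(Σy) = 6·312 − (35)(33) = 717
Denominator: √[(nΣx²−(Σx)²)(nΣy²−(Σy)²)]
  nΣx²−(Σx)² = 6·277 − 1225 = 437;  nΣy²−(Σy)² = 6·421 − 1089 = 1437
  √(437·1437) = √627969 = 792.4450
r = 717 / 792.4450 = 0.9048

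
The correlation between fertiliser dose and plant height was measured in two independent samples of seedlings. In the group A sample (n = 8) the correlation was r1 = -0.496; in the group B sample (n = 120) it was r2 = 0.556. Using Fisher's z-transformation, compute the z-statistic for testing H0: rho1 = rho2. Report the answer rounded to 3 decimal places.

-2.564

z1 = atanh(-0.496) = -0.543987,  z2 = atanh(0.556) = 0.627025
SE = √(1/(n1−3) + 1/(n2−3)) = √(1/5 + 1/117) = √(0.2000000 + 0.0085470) = √0.2085470 = 0.456669
z = (z1 − z2)/SE = (-0.543987 − 0.627025) / 0.456669 = -1.171012 / 0.456669 = -2.564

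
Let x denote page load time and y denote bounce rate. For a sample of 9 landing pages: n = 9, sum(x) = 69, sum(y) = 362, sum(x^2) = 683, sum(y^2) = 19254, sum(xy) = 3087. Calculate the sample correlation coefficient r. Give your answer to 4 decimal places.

0.3666

S_xy = nΣxy − ΣxΣy = 9·3087 − 69·362 = 27783 − 24978 = 2805
S_xx = nΣx² − (Σx)² = 9·683 − 69² = 6147 − 4761 = 1386
S_yy = nΣy² − (Σy)² = 9·19254 − 362² = 173286 − 131044 = 42242
r = S_xy / √(S_xx·S_yy) = 2805 / √(1386·42242) = 2805 / √58547412 = 2805 / 7651.6281 = 0.3666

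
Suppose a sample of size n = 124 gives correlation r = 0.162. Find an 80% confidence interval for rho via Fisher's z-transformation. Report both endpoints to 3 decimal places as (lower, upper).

z_r = atanh(0.162) = 0.163440;  SE = 1/√(n−3) = 1/√121 = 0.090909
z-limits: 0.163440 ± 1.282·0.090909 = 0.163440 ± 0.116545 = [0.046895, 0.279985]
ρ-limits: (tanh 0.046895, tanh 0.279985) = (0.047, 0.273)

(0.047, 0.273)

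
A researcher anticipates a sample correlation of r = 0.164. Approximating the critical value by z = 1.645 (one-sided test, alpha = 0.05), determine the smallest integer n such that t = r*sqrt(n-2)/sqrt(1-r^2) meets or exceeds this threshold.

100

Need r·√(n−2)/√(1−r²) ≥ 1.645
√(n−2) ≥ 1.645·√(1−0.026896) / 0.164 = 1.645·0.986460 / 0.164 = 9.8947
n−2 ≥ 97.9051  ⇒  n ≥ 99.9051
Smallest integer n = 100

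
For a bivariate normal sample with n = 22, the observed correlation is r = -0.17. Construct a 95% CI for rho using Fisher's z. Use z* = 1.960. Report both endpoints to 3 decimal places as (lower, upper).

z_r = atanh(-0.17) = -0.171667;  SE = 1/√(n−3) = 1/√19 = 0.229416
z-limits: -0.171667 ± 1.960·0.229416 = -0.171667 ± 0.449655 = [-0.621322, 0.277988]
ρ-limits: (tanh -0.621322, tanh 0.277988) = (-0.552, 0.271)

(-0.552, 0.271)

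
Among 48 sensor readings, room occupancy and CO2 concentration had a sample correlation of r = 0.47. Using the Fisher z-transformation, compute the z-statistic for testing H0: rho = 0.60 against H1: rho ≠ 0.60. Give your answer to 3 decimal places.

z_r = atanh(0.47) = 0.510070,  z_0 = atanh(0.60) = 0.693147
SE = 1/√(n−3) = 1/√45 = 0.149071
z = (z_r − z_0)/SE = (0.510070 − 0.693147) / 0.149071 = -0.183077 / 0.149071 = -1.228

-1.228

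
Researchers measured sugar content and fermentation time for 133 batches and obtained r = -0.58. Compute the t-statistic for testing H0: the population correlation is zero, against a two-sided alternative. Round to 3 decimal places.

-8.149

1 − r² = 1 − 0.3364 = 0.6636;  √(1−r²) = 0.814616
√(n−2) = √131 = 11.445523
t = r·√(n−2)/√(1−r²) = -0.58 · 11.445523 / 0.814616 = -8.149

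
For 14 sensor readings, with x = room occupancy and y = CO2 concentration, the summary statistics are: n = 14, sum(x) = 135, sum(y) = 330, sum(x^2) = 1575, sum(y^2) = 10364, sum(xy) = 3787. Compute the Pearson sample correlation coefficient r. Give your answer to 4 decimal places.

0.7197

Numerator: nΣxy − (Σx)(Σy) = 14·3787 − (135)(330) = 8468
Denominator: √[(nΣx²−(Σx)²)(nΣy²−(Σy)²)]
  nΣx²−(Σx)² = 14·1575 − 18225 = 3825;  nΣy²−(Σy)² = 14·10364 − 108900 = 36196
  √(3825·36196) = √138449700 = 11766.4651
r = 8468 / 11766.4651 = 0.7197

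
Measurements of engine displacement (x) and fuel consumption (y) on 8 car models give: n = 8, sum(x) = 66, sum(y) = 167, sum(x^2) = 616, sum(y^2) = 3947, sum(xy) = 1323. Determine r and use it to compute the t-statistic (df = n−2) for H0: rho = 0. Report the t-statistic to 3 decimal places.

-0.775

Numerator: nΣxy − (Σx)(Σy) = 8·1323 − (66)(167) = -438
Denominator: √[(nΣx²−(Σx)²)(nΣy²−(Σy)²)]
  nΣx²−(Σx)² = 8·616 − 4356 = 572;  nΣy²−(Σy)² = 8·3947 − 27889 = 3687
  √(572·3687) = √2108964 = 1452.2273
r = -438 / 1452.2273 = -0.3016
t = r·√(n−2)/√(1−r²) = -0.3016·√6 / √(1−0.090963) = -0.738766 / 0.953434 = -0.775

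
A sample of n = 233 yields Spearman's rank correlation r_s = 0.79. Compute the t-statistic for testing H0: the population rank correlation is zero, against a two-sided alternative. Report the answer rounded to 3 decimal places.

1 − r_s² = 1 − 0.6241 = 0.3759;  √(1−r_s²) = 0.613107
√(n−2) = √231 = 15.198684
t = r_s·√(n−2)/√(1−r_s²) = 0.79 · 15.198684 / 0.613107 = 19.584

19.584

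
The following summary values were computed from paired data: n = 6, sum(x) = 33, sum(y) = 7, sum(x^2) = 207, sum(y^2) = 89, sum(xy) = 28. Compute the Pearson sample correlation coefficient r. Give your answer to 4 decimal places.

-0.2313

Numerator: nΣxy − (Σx)(Σy) = 6·28 − (33)(7) = -63
Denominator: √[(nΣx²−(Σx)²)(nΣy²−(Σy)²)]
  nΣx²−(Σx)² = 6·207 − 1089 = 153;  nΣy²−(Σy)² = 6·89 − 49 = 485
  √(153·485) = √74205 = 272.4059
r = -63 / 272.4059 = -0.2313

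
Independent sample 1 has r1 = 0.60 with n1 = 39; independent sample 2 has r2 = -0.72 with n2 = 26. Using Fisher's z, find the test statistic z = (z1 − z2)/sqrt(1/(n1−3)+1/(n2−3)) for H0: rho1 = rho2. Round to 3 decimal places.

5.997

Fisher z-transforms: z1 = atanh(0.60) = 0.693147, z2 = atanh(-0.72) = -0.907645; difference d = 1.600792
Var(d) = 1/36 + 1/23 = 0.0277778 + 0.0434783 = 0.0712561
z = d/√Var(d) = 1.600792 / √0.0712561 = 1.600792 / 0.266938 = 5.997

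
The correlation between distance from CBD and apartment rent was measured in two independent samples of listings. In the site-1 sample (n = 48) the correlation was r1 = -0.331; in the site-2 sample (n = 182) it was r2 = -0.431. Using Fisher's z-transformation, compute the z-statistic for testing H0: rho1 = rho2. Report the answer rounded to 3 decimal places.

Fisher z-transforms: z1 = atanh(-0.331) = -0.343951, z2 = atanh(-0.431) = -0.461124; difference d = 0.117173
Var(d) = 1/45 + 1/179 = 0.0222222 + 0.0055866 = 0.0278088
z = d/√Var(d) = 0.117173 / √0.0278088 = 0.117173 / 0.166760 = 0.703

0.703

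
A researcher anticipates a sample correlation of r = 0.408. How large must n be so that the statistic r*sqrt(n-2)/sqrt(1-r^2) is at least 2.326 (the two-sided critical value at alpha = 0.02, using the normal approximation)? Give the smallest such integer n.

30

Need r·√(n−2)/√(1−r²) ≥ 2.326
√(n−2) ≥ 2.326·√(1−0.166464) / 0.408 = 2.326·0.912982 / 0.408 = 5.2049
n−2 ≥ 27.0910  ⇒  n ≥ 29.0910
Smallest integer n = 30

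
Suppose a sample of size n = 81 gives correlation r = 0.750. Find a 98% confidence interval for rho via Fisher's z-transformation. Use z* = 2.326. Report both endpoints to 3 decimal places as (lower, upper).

(0.610, 0.844)

z_r = atanh(0.750) = 0.972955;  SE = 1/√(n−3) = 1/√78 = 0.113228
z-limits: 0.972955 ± 2.326·0.113228 = 0.972955 ± 0.263368 = [0.709587, 1.236323]
ρ-limits: (tanh 0.709587, tanh 1.236323) = (0.610, 0.844)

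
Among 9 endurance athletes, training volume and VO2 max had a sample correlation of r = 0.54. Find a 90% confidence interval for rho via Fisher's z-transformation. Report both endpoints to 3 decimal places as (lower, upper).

(-0.067, 0.855)

Fisher z: z_r = atanh(r) = ½·ln((1+0.54)/(1−0.54)) = 0.604156
SE(z) = 1/√(n−3) = 1/√6 = 0.408248
90% ⇒ z* = 1.645; margin = 1.645·0.408248 = 0.671568
CI on z-scale: (-0.067412, 1.275724)
Back-transform: tanh(-0.067412) = -0.067310, tanh(1.275724) = 0.855341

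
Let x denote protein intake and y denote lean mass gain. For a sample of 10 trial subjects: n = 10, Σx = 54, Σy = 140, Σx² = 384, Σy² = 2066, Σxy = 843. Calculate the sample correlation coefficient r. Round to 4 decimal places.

0.8791

S_xy = nΣxy − ΣxΣy = 10·843 − 54·140 = 8430 − 7560 = 870
S_xx = nΣx² − (Σx)² = 10·384 − 54² = 3840 − 2916 = 924
S_yy = nΣy² − (Σy)² = 10·2066 − 140² = 20660 − 19600 = 1060
r = S_xy / √(S_xx·S_yy) = 870 / √(924·1060) = 870 / √979440 = 870 / 989.6666 = 0.8791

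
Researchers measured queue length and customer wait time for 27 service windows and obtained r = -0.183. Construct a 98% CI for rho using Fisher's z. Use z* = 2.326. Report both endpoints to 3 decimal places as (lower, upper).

(-0.578, 0.282)

Fisher z: z_r = atanh(r) = ½·ln((1+(-0.183))/(1−(-0.183))) = -0.185085
SE(z) = 1/√(n−3) = 1/√24 = 0.204124
98% ⇒ z* = 2.326; margin = 2.326·0.204124 = 0.474792
CI on z-scale: (-0.659877, 0.289707)
Back-transform: tanh(-0.659877) = -0.578282, tanh(0.289707) = 0.281865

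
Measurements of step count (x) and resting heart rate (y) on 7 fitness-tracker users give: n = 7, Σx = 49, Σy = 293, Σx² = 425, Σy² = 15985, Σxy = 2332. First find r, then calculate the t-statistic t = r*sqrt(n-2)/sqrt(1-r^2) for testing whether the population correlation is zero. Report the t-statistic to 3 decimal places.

1.321

S_xy = nΣxy − ΣxΣy = 7·2332 − 49·293 = 16324 − 14357 = 1967
S_xx = nΣx² − (Σx)² = 7·425 − 49² = 2975 − 2401 = 574
S_yy = nΣy² − (Σy)² = 7·15985 − 293² = 111895 − 85849 = 26046
r = S_xy / √(S_xx·S_yy) = 1967 / √(574·26046) = 1967 / √14950404 = 1967 / 3866.5752 = 0.5087
t = r·√(n−2)/√(1−r²) = 0.5087·√5 / √(1−0.258776) = 1.137488 / 0.860944 = 1.321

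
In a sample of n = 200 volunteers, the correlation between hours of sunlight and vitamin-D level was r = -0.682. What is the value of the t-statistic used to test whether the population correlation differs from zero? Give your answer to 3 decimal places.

1 − r² = 1 − 0.465124 = 0.534876;  √(1−r²) = 0.731352
√(n−2) = √198 = 14.071247
t = r·√(n−2)/√(1−r²) = -0.682 · 14.071247 / 0.731352 = -13.122

-13.122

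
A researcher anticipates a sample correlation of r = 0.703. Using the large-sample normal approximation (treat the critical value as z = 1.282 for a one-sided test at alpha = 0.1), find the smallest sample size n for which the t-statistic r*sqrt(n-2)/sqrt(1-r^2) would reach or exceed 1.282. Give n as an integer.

4

r√(n−2)/√(1−r²) ≥ 1.282  ⇔  n−2 ≥ (1.282)²·(1−r²)/r²
(1−r²)/r² = (1−0.494209)/0.494209 = 1.0234
n ≥ 2 + 1.643524·1.0234 = 2 + 1.6820 = 3.6820
⌈3.6820⌉ = 4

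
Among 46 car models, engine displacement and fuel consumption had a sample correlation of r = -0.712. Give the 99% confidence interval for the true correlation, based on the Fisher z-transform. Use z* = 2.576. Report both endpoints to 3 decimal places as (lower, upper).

(-0.858, -0.461)

Fisher z: z_r = atanh(r) = ½·ln((1+(-0.712))/(1−(-0.712))) = -0.891229
SE(z) = 1/√(n−3) = 1/√43 = 0.152499
99% ⇒ z* = 2.576; margin = 2.576·0.152499 = 0.392837
CI on z-scale: (-1.284066, -0.498392)
Back-transform: tanh(-1.284066) = -0.857564, tanh(-0.498392) = -0.460852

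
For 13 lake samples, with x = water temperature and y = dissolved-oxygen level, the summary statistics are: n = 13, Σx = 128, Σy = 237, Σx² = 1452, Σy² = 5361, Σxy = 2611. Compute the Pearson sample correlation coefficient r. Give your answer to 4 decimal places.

Numerator: nΣxy − (Σx)(Σy) = 13·2611 − (128)(237) = 3607
Denominator: √[(nΣx²−(Σx)²)(nΣy²−(Σy)²)]
  nΣx²−(Σx)² = 13·1452 − 16384 = 2492;  nΣy²−(Σy)² = 13·5361 − 56169 = 13524
  √(2492·13524) = √33701808 = 5805.3258
r = 3607 / 5805.3258 = 0.6213

0.6213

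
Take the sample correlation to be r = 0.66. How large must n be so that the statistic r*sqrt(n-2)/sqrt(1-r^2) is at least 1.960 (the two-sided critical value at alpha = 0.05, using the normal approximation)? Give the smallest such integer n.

r√(n−2)/√(1−r²) ≥ 1.960  ⇔  n−2 ≥ (1.960)²·(1−r²)/r²
(1−r²)/r² = (1−0.4356)/0.4356 = 1.2957
n ≥ 2 + 3.8416·1.2957 = 2 + 4.9776 = 6.9776
⌈6.9776⌉ = 7

7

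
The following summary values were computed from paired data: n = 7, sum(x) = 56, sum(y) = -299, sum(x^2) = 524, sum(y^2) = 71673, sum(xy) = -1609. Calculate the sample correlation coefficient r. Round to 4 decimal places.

S_xy = nΣxy − ΣxΣy = 7·(-1609) − 56·(-299) = -11263 − (-16744) = 5481
S_xx = nΣx² − (Σx)² = 7·524 − 56² = 3668 − 3136 = 532
S_yy = nΣy² − (Σy)² = 7·71673 − (-299)² = 501711 − 89401 = 412310
r = S_xy / √(S_xx·S_yy) = 5481 / √(532·412310) = 5481 / √219348920 = 5481 / 14810.4328 = 0.3701

0.3701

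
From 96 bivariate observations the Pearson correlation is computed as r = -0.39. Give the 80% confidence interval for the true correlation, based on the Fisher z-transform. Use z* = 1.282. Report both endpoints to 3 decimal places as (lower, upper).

z_r = atanh(-0.39) = -0.411800;  SE = 1/√(n−3) = 1/√93 = 0.103695
z-limits: -0.411800 ± 1.282·0.103695 = -0.411800 ± 0.132937 = [-0.544737, -0.278863]
ρ-limits: (tanh -0.544737, tanh -0.278863) = (-0.497, -0.272)

(-0.497, -0.272)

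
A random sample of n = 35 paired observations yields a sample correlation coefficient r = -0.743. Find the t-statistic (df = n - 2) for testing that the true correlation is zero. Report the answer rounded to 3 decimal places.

t = r·√(n−2) / √(1−r²) with r = -0.743, n = 35
  = -0.743·√33 / √(1 − 0.552049)
  = -0.743·5.744563 / 0.669291
  = -4.268210 / 0.669291 = -6.377

-6.377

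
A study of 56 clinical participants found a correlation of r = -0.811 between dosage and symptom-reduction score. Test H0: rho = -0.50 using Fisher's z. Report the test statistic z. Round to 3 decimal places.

-4.227

Fisher z: atanh(-0.811) = -1.129944, atanh(-0.50) = -0.549306
z = (z_r − z_0)·√(n−3) = (-1.129944 − (-0.549306))·√53 = -0.580638 · 7.280110 = -4.227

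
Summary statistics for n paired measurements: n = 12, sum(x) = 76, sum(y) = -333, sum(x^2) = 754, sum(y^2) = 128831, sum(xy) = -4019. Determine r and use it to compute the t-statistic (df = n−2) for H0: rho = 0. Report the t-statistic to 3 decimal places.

-1.122

S_xy = nΣxy − ΣxΣy = 12·(-4019) − 76·(-333) = -48228 − (-25308) = -22920
S_xx = nΣx² − (Σx)² = 12·754 − 76² = 9048 − 5776 = 3272
S_yy = nΣy² − (Σy)² = 12·128831 − (-333)² = 1545972 − 110889 = 1435083
r = S_xy / √(S_xx·S_yy) = -22920 / √(3272·1435083) = -22920 / √4695591576 = -22920 / 68524.3867 = -0.3345
t = r·√(n−2)/√(1−r²) = -0.3345·√10 / √(1−0.111890) = -1.057782 / 0.942396 = -1.122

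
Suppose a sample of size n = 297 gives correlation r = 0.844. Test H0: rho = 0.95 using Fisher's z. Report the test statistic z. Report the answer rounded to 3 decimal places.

-10.234

Fisher z: atanh(0.844) = 1.234918, atanh(0.95) = 1.831781
z = (z_r − z_0)·√(n−3) = (1.234918 − 1.831781)·√294 = -0.596863 · 17.146428 = -10.234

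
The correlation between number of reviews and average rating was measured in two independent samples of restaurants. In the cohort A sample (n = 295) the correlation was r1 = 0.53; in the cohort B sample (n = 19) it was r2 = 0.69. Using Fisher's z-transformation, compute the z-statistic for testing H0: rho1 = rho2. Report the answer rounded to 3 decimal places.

z1 = atanh(0.53) = 0.590145,  z2 = atanh(0.69) = 0.847956
SE = √(1/(n1−3) + 1/(n2−3)) = √(1/292 + 1/16) = √(0.0034247 + 0.0625000) = √0.0659247 = 0.256758
z = (z1 − z2)/SE = (0.590145 − 0.847956) / 0.256758 = -0.257811 / 0.256758 = -1.004

-1.004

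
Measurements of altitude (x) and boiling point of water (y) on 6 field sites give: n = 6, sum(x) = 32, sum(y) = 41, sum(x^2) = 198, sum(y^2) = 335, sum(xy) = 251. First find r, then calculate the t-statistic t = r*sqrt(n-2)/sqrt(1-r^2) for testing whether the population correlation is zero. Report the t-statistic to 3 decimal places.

3.037

Numerator: nΣxy − (Σx)(Σy) = 6·251 − (32)(41) = 194
Denominator: √[(nΣx²−(Σx)²)(nΣy²−(Σy)²)]
  nΣx²−(Σx)² = 6·198 − 1024 = 164;  nΣy²−(Σy)² = 6·335 − 1681 = 329
  √(164·329) = √53956 = 232.2843
r = 194 / 232.2843 = 0.8352
t = r·√(n−2)/√(1−r²) = 0.8352·√4 / √(1−0.697559) = 1.670400 / 0.549946 = 3.037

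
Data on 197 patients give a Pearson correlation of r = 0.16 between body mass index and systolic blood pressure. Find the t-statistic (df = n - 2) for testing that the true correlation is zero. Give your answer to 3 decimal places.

2.263

1 − r² = 1 − 0.0256 = 0.9744;  √(1−r²) = 0.987117
√(n−2) = √195 = 13.964240
t = r·√(n−2)/√(1−r²) = 0.16 · 13.964240 / 0.987117 = 2.263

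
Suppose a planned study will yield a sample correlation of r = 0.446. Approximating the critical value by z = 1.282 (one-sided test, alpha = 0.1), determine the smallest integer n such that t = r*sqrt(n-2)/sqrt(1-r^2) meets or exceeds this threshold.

r√(n−2)/√(1−r²) ≥ 1.282  ⇔  n−2 ≥ (1.282)²·(1−r²)/r²
(1−r²)/r² = (1−0.198916)/0.198916 = 4.0272
n ≥ 2 + 1.643524·4.0272 = 2 + 6.6188 = 8.6188
⌈8.6188⌉ = 9

9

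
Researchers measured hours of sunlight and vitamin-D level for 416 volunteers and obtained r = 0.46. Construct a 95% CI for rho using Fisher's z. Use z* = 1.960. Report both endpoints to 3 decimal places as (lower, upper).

(0.381, 0.533)

Fisher z: z_r = atanh(r) = ½·ln((1+0.46)/(1−0.46)) = 0.497311
SE(z) = 1/√(n−3) = 1/√413 = 0.049207
95% ⇒ z* = 1.960; margin = 1.960·0.049207 = 0.096446
CI on z-scale: (0.400865, 0.593757)
Back-transform: tanh(0.400865) = 0.380689, tanh(0.593757) = 0.532592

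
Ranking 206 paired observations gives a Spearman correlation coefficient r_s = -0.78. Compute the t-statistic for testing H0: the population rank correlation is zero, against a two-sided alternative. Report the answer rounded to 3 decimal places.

t = r_s·√(n−2) / √(1−r_s²) with r_s = -0.78, n = 206
  = -0.78·√204 / √(1 − 0.6084)
  = -0.78·14.282857 / 0.625780
  = -11.140628 / 0.625780 = -17.803

-17.803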